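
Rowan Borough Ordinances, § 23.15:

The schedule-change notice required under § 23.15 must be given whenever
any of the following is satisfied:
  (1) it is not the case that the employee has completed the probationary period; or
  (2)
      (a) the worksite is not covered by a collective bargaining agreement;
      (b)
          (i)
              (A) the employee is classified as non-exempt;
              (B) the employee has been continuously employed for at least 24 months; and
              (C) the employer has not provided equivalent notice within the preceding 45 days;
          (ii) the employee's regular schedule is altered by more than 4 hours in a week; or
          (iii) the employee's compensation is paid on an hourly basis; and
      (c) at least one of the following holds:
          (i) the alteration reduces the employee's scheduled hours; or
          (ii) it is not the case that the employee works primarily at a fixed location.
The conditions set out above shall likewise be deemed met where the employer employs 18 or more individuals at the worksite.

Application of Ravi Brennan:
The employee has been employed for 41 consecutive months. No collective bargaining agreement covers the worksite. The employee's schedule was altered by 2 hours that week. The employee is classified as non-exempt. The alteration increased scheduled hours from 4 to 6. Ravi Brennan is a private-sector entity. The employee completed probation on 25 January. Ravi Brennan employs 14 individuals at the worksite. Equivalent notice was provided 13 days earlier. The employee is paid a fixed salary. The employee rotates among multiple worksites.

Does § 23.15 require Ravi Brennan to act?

No — not required.

(1) not (past probation) — not satisfied.
(a) no CBA — satisfied.
(A) non-exempt — met.
(B) tenure ≥ 24 mo. — holds.
(C) no recent notice — fails.
(i) = T AND T AND F = false.
(ii) schedule shift > 4h — not satisfied.
(iii) hourly-paid — not satisfied.
(b): F OR F OR F → false.
(i) hours reduced — fails.
(ii) not (fixed location) — satisfied.
So (c) is satisfied (F OR T).
So (2) is not satisfied (T AND F AND T).
Overall = F OR F = false.
Exception (≥ 18 at site) — not satisfied.
Result: main false OR exception false → false.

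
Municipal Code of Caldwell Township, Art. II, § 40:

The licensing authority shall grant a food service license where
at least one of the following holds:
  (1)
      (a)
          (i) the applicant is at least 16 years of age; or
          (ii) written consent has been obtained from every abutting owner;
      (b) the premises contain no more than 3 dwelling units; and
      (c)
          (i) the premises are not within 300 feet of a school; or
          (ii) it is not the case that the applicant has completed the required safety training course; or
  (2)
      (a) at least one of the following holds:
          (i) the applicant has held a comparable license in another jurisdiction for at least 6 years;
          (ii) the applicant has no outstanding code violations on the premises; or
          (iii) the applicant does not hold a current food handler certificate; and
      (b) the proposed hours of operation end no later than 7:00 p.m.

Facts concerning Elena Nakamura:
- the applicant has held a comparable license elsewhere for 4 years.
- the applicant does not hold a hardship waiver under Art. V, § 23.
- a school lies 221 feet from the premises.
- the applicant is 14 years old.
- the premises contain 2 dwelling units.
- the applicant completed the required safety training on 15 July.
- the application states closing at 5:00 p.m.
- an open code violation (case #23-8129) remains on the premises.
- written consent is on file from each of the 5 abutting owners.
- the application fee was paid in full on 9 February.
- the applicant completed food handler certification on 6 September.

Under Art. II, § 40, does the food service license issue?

No — denied.

(i) age ≥ 16 — not satisfied.
(ii) all abutters consent — satisfied.
(a): F OR T → true.
(b) ≤ 3 units — satisfied.
(i) ≥300 ft from school — fails.
(ii) not (safety training) — fails.
(c): F OR F → false.
(1): T AND T AND F → false.
(i) prior license ≥ 6 yr — fails.
(ii) no code violations — fails.
(iii) not (food handler cert.) — not met.
So (a) is not satisfied (F OR F OR F).
(b) closes by 7 p.m. — satisfied.
(2) = F AND T = false.
Overall = F OR F = false.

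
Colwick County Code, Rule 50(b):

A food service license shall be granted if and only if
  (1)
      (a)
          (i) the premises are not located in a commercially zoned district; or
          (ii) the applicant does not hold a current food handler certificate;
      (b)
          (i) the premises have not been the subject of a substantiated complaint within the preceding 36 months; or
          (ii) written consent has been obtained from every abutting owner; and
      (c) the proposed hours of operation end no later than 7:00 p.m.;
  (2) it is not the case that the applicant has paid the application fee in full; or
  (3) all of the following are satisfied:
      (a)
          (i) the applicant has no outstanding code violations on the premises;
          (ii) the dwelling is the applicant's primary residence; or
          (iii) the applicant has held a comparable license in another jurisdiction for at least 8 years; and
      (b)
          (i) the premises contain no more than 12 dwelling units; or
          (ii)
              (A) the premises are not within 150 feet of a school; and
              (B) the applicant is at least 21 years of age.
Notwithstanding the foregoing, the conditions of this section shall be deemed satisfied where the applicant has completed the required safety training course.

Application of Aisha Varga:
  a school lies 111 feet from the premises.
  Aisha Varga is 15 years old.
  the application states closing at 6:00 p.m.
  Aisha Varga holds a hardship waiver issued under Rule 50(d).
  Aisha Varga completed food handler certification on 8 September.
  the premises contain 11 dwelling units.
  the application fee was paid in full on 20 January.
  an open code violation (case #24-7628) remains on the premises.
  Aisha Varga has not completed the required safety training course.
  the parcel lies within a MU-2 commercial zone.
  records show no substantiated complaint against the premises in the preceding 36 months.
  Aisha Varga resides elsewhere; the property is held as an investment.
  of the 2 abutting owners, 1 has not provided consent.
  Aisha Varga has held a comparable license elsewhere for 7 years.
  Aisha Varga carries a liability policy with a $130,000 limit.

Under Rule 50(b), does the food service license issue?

No — denied.

(i) not (commercially zoned) — not satisfied.
(ii) not (food handler cert.) — not met.
So (a) is not satisfied (F OR F).
(i) no complaint in 36 mo. — met.
(ii) all abutters consent — fails.
So (b) is satisfied (T OR F).
(c) closes by 7 p.m. — met.
(1) = F AND T AND T = false.
(2) not (fee paid) — fails.
(i) no code violations — not satisfied.
(ii) primary residence — not satisfied.
(iii) prior license ≥ 8 yr — not satisfied.
So (a) is not satisfied (F OR F OR F).
(i) ≤ 12 units — met.
(A) ≥150 ft from school — not met.
(B) age ≥ 21 — fails.
So (ii) is not satisfied (F AND F).
So (b) is satisfied (T OR F).
(3) = F AND T = false.
Overall: F OR F OR F → false.
Exception (safety training) — not satisfied.
Result: main false OR exception false → false.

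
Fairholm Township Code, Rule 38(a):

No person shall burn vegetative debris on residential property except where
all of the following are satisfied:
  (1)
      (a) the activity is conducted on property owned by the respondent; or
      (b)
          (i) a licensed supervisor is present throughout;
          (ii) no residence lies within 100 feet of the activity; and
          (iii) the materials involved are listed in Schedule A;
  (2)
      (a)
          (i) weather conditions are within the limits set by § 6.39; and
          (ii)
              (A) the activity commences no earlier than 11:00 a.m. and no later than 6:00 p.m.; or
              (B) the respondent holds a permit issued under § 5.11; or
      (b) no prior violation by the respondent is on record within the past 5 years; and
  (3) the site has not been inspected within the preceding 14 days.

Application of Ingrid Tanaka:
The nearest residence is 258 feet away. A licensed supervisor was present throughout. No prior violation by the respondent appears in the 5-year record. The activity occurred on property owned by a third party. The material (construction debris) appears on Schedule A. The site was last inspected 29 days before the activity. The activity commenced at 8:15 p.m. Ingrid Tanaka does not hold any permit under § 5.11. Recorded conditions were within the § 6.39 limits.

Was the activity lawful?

Yes — lawful.

(a) own property — not met.
(i) supervisor present — holds.
(ii) no residence in 100 ft — met.
(iii) Schedule A material — satisfied.
(b) = T AND T AND T = true.
(1) = F OR T = true.
(i) weather ok — holds.
(A) start within hours — not satisfied.
(B) holds permit — not met.
(ii) = F OR F = false.
(a) = T AND F = false.
(b) no prior violation — holds.
So (2) is satisfied (F OR T).
(3) not (site inspected) — satisfied.
Overall: T AND T AND T → true.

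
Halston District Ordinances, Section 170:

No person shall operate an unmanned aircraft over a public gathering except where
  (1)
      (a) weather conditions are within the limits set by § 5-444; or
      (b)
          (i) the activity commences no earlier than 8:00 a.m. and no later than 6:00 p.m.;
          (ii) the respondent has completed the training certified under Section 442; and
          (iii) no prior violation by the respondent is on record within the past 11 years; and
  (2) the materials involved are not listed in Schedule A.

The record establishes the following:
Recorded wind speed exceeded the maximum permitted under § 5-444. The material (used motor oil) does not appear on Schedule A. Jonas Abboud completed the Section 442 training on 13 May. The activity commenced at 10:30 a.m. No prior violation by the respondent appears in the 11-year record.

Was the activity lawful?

Yes — lawful.

(a) weather ok — not satisfied.
(i) start within hours — met.
(ii) training certified — met.
(iii) no prior violation — holds.
So (b) is satisfied (T AND T AND T).
(1): F OR T → true.
(2) not (Schedule A material) — satisfied.
Overall: T AND T → true.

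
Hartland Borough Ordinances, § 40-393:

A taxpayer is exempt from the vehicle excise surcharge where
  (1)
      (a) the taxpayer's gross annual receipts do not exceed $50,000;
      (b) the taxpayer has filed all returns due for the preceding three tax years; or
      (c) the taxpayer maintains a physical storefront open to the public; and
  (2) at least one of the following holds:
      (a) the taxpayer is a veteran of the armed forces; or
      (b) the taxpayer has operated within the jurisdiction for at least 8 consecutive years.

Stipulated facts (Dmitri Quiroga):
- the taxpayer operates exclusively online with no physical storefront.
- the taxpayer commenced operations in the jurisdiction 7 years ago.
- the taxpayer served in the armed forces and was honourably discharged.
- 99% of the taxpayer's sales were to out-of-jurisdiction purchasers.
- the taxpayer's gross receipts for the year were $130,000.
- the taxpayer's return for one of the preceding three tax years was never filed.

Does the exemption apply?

No — not exempt.

(a) receipts ≤ $50,000 — not met.
(b) returns current — not met.
(c) has storefront — not satisfied.
(1) = F OR F OR F = false.
(a) veteran — holds.
(b) ≥ 8 yrs in jurisdiction — not met.
So (2) is satisfied (T OR F).
Overall = F AND T = false.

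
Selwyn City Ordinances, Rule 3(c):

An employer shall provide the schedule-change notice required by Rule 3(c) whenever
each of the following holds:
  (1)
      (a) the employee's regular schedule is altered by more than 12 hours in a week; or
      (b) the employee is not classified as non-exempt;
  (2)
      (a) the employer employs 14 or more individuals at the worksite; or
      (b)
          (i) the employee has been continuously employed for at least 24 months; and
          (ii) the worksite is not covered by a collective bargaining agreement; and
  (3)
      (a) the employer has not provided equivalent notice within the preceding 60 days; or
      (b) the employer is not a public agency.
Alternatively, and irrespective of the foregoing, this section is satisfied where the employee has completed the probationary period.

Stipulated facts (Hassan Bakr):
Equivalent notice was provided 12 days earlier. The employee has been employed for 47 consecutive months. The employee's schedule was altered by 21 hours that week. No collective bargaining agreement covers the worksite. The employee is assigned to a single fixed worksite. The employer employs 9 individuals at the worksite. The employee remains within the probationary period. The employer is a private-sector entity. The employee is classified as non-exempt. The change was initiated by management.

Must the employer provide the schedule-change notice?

(a) schedule shift > 12h — holds.
(b) not (non-exempt) — not met.
(1) = T OR F = true.
(a) ≥ 14 at site — not satisfied.
(i) tenure ≥ 24 mo. — met.
(ii) no CBA — met.
So (b) is satisfied (T AND T).
(2): F OR T → true.
(a) no recent notice — not met.
(b) not (public agency) — met.
(3): F OR T → true.
Overall = T AND T AND T = true.
Exception (past probation) — not satisfied.
Result: main true OR exception false → true.

Yes — required.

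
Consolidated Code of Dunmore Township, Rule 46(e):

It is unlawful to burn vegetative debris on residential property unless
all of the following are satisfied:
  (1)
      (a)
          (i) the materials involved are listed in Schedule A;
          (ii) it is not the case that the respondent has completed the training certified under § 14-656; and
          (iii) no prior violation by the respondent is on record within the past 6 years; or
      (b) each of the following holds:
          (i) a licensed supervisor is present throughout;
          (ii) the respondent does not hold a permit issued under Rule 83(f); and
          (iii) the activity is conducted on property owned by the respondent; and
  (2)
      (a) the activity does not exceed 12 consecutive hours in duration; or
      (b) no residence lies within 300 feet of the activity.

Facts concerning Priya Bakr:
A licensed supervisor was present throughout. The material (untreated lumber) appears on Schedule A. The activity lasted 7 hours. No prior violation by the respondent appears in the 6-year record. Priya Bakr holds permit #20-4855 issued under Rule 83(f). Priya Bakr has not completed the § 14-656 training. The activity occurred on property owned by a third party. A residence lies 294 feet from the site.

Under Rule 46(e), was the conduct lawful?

(i) Schedule A material — holds.
(ii) not (training certified) — met.
(iii) no prior violation — holds.
(a): T AND T AND T → true.
(i) supervisor present — met.
(ii) not (holds permit) — not satisfied.
(iii) own property — not met.
(b) = T AND F AND F = false.
(1): T OR F → true.
(a) ≤ 12 hrs duration — met.
(b) no residence in 300 ft — fails.
So (2) is satisfied (T OR F).
Overall = T AND T = true.

Yes — lawful.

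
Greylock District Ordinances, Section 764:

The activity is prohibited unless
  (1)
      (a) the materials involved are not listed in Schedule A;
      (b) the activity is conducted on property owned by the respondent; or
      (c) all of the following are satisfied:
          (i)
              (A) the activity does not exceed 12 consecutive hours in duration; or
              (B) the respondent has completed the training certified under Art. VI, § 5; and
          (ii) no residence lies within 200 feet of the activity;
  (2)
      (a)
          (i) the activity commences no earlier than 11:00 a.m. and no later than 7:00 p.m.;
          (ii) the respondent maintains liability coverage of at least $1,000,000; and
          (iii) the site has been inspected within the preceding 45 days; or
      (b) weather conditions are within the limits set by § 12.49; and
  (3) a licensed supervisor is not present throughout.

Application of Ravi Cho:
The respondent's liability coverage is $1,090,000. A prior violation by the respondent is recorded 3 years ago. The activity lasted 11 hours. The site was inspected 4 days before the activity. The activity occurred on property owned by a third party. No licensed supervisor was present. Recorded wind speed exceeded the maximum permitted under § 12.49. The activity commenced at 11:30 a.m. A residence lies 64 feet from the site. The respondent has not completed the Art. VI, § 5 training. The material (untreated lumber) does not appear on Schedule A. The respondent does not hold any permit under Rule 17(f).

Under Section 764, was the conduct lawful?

(a) not (Schedule A material) — satisfied.
(b) own property — not met.
(A) ≤ 12 hrs duration — holds.
(B) training certified — fails.
(i): T OR F → true.
(ii) no residence in 200 ft — not satisfied.
(c): T AND F → false.
(1): T OR F OR F → true.
(i) start within hours — met.
(ii) coverage ≥ $1,000,000 — satisfied.
(iii) site inspected — holds.
(a): T AND T AND T → true.
(b) weather ok — not met.
(2) = T OR F = true.
(3) not (supervisor present) — holds.
So Overall is satisfied (T AND T AND T).

Yes — lawful.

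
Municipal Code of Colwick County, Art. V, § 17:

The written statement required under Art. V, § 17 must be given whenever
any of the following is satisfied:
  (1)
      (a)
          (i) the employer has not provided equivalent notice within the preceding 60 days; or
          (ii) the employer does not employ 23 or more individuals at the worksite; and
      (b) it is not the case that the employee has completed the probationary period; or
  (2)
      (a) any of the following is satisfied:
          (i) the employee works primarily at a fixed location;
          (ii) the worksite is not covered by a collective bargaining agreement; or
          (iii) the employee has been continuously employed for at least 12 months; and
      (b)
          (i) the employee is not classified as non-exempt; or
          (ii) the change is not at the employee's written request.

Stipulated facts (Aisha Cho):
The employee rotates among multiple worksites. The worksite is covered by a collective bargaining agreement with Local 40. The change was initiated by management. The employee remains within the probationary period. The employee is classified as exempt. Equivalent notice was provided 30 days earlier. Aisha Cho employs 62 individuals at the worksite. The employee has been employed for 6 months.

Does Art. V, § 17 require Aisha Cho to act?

(i) no recent notice — fails.
(ii) not (≥ 23 at site) — not satisfied.
(a): F OR F → false.
(b) not (past probation) — satisfied.
So (1) is not satisfied (F AND T).
(i) fixed location — fails.
(ii) no CBA — not met.
(iii) tenure ≥ 12 mo. — not satisfied.
(a): F OR F OR F → false.
(i) not (non-exempt) — satisfied.
(ii) not employee-requested — met.
So (b) is satisfied (T OR T).
(2): F AND T → false.
Overall: F OR F → false.

No — not required.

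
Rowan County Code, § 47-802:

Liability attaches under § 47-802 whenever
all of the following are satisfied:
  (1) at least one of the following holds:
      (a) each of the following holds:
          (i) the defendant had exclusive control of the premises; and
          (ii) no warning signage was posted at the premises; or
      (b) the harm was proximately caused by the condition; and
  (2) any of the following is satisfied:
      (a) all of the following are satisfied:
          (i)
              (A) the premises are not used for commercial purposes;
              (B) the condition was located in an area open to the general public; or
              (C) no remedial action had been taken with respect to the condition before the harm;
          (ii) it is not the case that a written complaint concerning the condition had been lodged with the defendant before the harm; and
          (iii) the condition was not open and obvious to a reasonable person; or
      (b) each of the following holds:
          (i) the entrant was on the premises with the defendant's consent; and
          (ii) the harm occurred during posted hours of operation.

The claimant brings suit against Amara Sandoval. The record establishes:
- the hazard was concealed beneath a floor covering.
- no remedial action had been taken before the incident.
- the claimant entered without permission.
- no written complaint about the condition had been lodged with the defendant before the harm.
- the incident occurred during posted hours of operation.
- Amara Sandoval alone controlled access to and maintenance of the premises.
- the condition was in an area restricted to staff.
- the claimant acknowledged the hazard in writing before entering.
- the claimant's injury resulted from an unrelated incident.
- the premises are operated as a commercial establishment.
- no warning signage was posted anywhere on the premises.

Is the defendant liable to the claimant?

Yes — liable.

(i) exclusive control — holds.
(ii) no signage posted — met.
(a) = T AND T = true.
(b) proximate cause — not met.
So (1) is satisfied (T OR F).
(A) not (commercial use) — not met.
(B) public area — not met.
(C) no remedial action — satisfied.
So (i) is satisfied (F OR F OR T).
(ii) not (complaint lodged) — holds.
(iii) not open/obvious — met.
(a) = T AND T AND T = true.
(i) consent to enter — not met.
(ii) during posted hours — met.
So (b) is not satisfied (F AND T).
So (2) is satisfied (T OR F).
So Overall is satisfied (T AND T).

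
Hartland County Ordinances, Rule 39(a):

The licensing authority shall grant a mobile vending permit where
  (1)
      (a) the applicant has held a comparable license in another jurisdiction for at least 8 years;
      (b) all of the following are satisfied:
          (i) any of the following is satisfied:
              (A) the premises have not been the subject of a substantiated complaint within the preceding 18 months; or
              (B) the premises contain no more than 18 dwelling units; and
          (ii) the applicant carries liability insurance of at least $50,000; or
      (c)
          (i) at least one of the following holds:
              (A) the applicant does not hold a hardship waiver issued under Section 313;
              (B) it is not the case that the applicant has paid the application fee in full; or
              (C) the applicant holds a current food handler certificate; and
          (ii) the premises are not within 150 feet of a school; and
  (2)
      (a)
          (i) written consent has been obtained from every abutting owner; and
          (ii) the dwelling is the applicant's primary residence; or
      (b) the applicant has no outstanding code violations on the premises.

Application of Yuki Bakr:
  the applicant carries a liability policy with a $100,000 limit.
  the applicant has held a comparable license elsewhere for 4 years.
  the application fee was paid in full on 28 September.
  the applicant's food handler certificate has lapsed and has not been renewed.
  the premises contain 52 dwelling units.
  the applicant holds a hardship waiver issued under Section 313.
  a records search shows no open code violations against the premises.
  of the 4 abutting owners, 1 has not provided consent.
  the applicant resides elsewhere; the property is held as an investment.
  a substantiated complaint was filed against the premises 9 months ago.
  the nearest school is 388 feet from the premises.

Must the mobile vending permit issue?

No — denied.

(a) prior license ≥ 8 yr — not met.
(A) no complaint in 18 mo. — not met.
(B) ≤ 18 units — not met.
(i): F OR F → false.
(ii) insurance ≥ $50,000 — holds.
(b) = F AND T = false.
(A) not (hardship waiver) — not met.
(B) not (fee paid) — not met.
(C) food handler cert. — not satisfied.
(i) = F OR F OR F = false.
(ii) ≥150 ft from school — holds.
(c) = F AND T = false.
(1): F OR F OR F → false.
(i) all abutters consent — fails.
(ii) primary residence — fails.
(a): F AND F → false.
(b) no code violations — satisfied.
(2): F OR T → true.
So Overall is not satisfied (F AND T).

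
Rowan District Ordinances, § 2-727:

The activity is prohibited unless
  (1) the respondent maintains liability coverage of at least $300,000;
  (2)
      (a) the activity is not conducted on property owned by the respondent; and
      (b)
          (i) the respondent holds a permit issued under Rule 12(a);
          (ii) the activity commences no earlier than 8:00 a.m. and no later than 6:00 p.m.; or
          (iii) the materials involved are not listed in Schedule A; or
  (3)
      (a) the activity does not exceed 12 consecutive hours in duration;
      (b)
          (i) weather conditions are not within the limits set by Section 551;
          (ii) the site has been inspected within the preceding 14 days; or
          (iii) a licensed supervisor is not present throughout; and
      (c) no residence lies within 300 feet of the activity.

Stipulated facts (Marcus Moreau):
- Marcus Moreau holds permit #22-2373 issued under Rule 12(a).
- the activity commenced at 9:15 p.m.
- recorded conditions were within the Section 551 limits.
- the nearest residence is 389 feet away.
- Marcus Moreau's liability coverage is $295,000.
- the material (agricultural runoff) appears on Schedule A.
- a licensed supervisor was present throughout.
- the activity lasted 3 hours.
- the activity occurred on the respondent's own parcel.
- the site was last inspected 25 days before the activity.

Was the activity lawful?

(1) coverage ≥ $300,000 — not met.
(a) not (own property) — not satisfied.
(i) holds permit — holds.
(ii) start within hours — not satisfied.
(iii) not (Schedule A material) — not satisfied.
So (b) is satisfied (T OR F OR F).
(2) = F AND T = false.
(a) ≤ 12 hrs duration — holds.
(i) not (weather ok) — not satisfied.
(ii) site inspected — fails.
(iii) not (supervisor present) — not met.
(b) = F OR F OR F = false.
(c) no residence in 300 ft — satisfied.
So (3) is not satisfied (T AND F AND T).
Overall = F OR F OR F = false.

No — unlawful.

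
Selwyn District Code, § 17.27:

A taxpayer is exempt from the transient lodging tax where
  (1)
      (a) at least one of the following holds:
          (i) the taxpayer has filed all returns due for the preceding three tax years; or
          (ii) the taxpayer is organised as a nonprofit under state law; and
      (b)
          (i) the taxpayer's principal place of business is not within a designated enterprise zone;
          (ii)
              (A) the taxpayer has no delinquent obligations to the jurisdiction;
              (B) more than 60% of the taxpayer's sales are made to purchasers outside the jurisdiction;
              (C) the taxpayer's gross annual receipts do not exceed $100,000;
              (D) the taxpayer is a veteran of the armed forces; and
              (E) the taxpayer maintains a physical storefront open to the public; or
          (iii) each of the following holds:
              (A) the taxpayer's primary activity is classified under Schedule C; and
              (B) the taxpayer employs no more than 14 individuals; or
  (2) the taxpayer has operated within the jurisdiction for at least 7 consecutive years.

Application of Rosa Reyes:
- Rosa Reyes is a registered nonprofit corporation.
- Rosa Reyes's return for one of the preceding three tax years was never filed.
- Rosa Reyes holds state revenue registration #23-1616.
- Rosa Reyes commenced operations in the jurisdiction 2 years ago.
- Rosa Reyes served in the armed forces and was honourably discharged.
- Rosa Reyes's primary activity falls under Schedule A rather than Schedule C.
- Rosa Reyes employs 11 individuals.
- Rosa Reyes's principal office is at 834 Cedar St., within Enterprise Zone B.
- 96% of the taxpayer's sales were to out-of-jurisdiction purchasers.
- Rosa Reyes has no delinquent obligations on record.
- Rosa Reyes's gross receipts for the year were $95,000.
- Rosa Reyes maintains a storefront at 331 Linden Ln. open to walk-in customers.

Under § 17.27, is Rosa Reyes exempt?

Yes — exempt.

(i) returns current — not satisfied.
(ii) nonprofit — holds.
(a): F OR T → true.
(i) not (in enterprise zone) — fails.
(A) no delinquency — satisfied.
(B) >60% out-of-jur. sales — met.
(C) receipts ≤ $100,000 — holds.
(D) veteran — met.
(E) has storefront — holds.
So (ii) is satisfied (T AND T AND T AND T AND T).
(A) Schedule C activity — not met.
(B) ≤ 14 employees — satisfied.
So (iii) is not satisfied (F AND T).
(b) = F OR T OR F = true.
(1): T AND T → true.
(2) ≥ 7 yrs in jurisdiction — not met.
Overall: T OR F → true.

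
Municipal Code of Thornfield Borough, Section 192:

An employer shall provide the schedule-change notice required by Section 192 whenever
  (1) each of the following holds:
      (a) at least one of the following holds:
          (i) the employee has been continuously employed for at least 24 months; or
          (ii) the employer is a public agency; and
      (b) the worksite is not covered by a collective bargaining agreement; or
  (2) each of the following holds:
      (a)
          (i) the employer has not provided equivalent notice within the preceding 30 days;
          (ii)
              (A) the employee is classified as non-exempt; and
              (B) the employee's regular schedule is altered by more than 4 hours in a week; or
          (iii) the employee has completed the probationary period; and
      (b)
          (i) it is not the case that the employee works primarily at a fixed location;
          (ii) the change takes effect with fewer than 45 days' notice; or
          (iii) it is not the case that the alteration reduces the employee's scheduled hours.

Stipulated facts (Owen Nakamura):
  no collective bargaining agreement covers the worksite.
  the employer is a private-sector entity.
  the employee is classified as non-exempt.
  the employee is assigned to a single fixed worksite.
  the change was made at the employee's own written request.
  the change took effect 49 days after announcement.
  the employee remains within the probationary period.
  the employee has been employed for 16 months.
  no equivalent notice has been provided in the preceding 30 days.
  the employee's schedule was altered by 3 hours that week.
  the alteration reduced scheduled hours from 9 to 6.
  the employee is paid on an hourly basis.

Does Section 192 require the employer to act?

No — not required.

(i) tenure ≥ 24 mo. — not satisfied.
(ii) public agency — not satisfied.
So (a) is not satisfied (F OR F).
(b) no CBA — holds.
(1): F AND T → false.
(i) no recent notice — satisfied.
(A) non-exempt — satisfied.
(B) schedule shift > 4h — not satisfied.
(ii) = T AND F = false.
(iii) past probation — fails.
(a) = T OR F OR F = true.
(i) not (fixed location) — fails.
(ii) < 45 days' notice — not satisfied.
(iii) not (hours reduced) — not met.
(b): F OR F OR F → false.
(2): T AND F → false.
So Overall is not satisfied (F OR F).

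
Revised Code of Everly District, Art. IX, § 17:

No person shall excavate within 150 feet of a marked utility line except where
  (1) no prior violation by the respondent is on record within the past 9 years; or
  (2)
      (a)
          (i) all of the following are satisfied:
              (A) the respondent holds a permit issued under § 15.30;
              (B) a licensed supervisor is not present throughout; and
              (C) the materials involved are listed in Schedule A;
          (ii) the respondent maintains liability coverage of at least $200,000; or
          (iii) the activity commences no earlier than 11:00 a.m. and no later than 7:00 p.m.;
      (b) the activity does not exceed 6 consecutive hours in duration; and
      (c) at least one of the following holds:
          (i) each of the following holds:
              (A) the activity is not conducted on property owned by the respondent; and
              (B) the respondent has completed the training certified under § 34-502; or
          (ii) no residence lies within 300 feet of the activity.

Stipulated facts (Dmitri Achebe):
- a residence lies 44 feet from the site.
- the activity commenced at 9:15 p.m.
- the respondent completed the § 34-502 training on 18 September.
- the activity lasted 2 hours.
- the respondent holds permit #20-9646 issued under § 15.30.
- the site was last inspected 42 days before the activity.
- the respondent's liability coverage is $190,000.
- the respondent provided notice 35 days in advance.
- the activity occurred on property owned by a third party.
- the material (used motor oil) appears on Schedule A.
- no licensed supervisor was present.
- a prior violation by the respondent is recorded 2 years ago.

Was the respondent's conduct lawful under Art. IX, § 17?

Yes — lawful.

(1) no prior violation — not satisfied.
(A) holds permit — satisfied.
(B) not (supervisor present) — holds.
(C) Schedule A material — met.
So (i) is satisfied (T AND T AND T).
(ii) coverage ≥ $200,000 — not met.
(iii) start within hours — not met.
(a) = T OR F OR F = true.
(b) ≤ 6 hrs duration — met.
(A) not (own property) — holds.
(B) training certified — met.
So (i) is satisfied (T AND T).
(ii) no residence in 300 ft — fails.
So (c) is satisfied (T OR F).
(2): T AND T AND T → true.
Overall: F OR T → true.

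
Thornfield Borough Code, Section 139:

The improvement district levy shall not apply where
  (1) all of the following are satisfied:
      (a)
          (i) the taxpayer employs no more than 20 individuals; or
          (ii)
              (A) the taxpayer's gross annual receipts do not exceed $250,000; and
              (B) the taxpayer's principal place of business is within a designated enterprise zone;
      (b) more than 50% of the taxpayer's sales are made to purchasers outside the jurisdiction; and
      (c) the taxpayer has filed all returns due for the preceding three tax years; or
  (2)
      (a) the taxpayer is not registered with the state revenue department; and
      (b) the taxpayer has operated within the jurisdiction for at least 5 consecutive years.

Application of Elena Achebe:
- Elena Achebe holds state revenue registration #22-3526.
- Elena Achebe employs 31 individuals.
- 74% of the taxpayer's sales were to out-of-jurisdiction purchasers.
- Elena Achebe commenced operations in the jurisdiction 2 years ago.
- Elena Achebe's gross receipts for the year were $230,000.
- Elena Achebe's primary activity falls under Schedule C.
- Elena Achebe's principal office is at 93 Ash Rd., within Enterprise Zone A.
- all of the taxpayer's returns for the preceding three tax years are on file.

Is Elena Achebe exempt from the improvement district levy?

Yes — exempt.

(i) ≤ 20 employees — not satisfied.
(A) receipts ≤ $250,000 — holds.
(B) in enterprise zone — met.
(ii): T AND T → true.
(a) = F OR T = true.
(b) >50% out-of-jur. sales — holds.
(c) returns current — holds.
(1): T AND T AND T → true.
(a) not (state-registered) — not satisfied.
(b) ≥ 5 yrs in jurisdiction — fails.
(2) = F AND F = false.
Overall = T OR F = true.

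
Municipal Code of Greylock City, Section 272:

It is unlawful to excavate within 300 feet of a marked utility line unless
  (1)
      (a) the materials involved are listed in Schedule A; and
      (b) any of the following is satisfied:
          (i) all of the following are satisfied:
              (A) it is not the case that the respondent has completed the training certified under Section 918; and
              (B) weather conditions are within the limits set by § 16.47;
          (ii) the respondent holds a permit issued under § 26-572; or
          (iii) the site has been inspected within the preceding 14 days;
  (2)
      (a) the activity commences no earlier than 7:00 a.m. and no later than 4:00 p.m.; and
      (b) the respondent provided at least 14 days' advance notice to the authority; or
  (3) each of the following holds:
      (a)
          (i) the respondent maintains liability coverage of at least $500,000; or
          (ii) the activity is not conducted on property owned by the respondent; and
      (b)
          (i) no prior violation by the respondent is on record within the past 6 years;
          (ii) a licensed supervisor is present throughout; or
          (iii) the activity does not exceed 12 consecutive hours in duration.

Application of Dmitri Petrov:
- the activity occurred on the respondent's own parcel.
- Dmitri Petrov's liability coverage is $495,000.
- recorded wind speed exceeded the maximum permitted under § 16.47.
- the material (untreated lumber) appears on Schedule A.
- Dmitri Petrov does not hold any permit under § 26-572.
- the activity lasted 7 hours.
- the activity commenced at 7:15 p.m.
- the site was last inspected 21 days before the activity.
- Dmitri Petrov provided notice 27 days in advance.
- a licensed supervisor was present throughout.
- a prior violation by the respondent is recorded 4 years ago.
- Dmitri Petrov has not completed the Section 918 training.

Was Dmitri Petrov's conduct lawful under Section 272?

(a) Schedule A material — met.
(A) not (training certified) — satisfied.
(B) weather ok — not satisfied.
(i): T AND F → false.
(ii) holds permit — fails.
(iii) site inspected — fails.
So (b) is not satisfied (F OR F OR F).
So (1) is not satisfied (T AND F).
(a) start within hours — not satisfied.
(b) ≥14 days' notice — met.
(2) = F AND T = false.
(i) coverage ≥ $500,000 — not met.
(ii) not (own property) — fails.
So (a) is not satisfied (F OR F).
(i) no prior violation — fails.
(ii) supervisor present — satisfied.
(iii) ≤ 12 hrs duration — holds.
(b) = F OR T OR T = true.
(3) = F AND T = false.
Overall = F OR F OR F = false.

No — unlawful.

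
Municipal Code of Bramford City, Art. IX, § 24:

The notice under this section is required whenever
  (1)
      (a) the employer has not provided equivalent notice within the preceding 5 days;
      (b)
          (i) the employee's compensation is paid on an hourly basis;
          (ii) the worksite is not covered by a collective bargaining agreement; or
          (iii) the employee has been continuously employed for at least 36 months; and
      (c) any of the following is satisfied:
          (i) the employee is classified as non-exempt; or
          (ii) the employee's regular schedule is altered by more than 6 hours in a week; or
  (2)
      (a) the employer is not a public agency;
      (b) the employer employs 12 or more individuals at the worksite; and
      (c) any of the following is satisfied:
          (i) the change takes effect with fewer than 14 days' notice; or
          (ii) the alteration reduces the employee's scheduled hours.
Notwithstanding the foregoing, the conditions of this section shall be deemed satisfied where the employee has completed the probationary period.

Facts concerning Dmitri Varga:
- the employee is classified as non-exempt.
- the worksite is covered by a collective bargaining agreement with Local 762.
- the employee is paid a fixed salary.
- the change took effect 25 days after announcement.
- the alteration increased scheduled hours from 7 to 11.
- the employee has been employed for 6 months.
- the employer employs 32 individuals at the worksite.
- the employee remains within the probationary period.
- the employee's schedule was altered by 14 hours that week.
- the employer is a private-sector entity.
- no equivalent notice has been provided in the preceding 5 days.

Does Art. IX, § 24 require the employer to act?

(a) no recent notice — met.
(i) hourly-paid — fails.
(ii) no CBA — not met.
(iii) tenure ≥ 36 mo. — fails.
(b): F OR F OR F → false.
(i) non-exempt — satisfied.
(ii) schedule shift > 6h — met.
So (c) is satisfied (T OR T).
(1): T AND F AND T → false.
(a) not (public agency) — holds.
(b) ≥ 12 at site — holds.
(i) < 14 days' notice — not met.
(ii) hours reduced — not met.
So (c) is not satisfied (F OR F).
(2): T AND T AND F → false.
Overall = F OR F = false.
Exception (past probation) — not satisfied.
Result: main false OR exception false → false.

No — not required.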